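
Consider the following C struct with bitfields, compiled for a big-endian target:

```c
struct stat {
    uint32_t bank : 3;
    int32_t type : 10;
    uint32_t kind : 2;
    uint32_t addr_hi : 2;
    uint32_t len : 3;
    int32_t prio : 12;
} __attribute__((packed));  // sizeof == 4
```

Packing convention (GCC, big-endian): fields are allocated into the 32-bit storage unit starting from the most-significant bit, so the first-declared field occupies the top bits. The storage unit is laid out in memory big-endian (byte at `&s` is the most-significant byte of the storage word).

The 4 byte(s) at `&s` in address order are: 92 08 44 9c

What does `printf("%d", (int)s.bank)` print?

4

[0]=0x92 [1]=0x08 [2]=0x44 [3]=0x9c (big-endian) → word 0x9208449c
bank [29+:3] = (word>>29) & 0x7 = 4  ←
type [19+:10] = (word>>19) & 0x3ff = 577
kind [17+:2] = (word>>17) & 0x3 = 0
addr_hi [15+:2] = (word>>15) & 0x3 = 0
len [12+:3] = (word>>12) & 0x7 = 4
prio [0+:12] = (word>>0) & 0xfff = 1180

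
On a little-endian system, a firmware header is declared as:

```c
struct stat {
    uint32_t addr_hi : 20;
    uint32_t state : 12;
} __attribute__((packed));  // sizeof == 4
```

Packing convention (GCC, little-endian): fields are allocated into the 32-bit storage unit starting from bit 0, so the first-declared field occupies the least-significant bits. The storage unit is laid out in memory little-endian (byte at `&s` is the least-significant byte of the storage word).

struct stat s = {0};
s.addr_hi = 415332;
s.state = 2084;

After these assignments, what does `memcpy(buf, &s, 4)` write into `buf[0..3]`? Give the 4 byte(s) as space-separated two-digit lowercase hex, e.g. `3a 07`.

addr_hi (20b) val=415332 bits=0x65664 at bit 0: 0x00065664
state (12b) val=2084 bits=0x824 at bit 20: 0x82465664
word = 0x82465664 → little-endian bytes:
  [0]=0x64  [1]=0x56  [2]=0x46  [3]=0x82

64 56 46 82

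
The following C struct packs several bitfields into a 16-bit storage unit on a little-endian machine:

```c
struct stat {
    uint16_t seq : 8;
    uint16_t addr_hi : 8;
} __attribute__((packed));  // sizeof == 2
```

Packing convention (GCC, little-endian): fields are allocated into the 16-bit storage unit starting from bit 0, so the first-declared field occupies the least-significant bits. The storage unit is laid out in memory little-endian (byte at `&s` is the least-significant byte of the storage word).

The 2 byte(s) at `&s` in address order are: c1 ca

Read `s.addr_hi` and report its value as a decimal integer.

202

[0]=0xc1 [1]=0xca (little-endian) → word 0xcac1
seq:8 @ bit 0 → (0xcac1>>0)&0xff = 0xc1
addr_hi:8 @ bit 8 → (0xcac1>>8)&0xff = 0xca  ←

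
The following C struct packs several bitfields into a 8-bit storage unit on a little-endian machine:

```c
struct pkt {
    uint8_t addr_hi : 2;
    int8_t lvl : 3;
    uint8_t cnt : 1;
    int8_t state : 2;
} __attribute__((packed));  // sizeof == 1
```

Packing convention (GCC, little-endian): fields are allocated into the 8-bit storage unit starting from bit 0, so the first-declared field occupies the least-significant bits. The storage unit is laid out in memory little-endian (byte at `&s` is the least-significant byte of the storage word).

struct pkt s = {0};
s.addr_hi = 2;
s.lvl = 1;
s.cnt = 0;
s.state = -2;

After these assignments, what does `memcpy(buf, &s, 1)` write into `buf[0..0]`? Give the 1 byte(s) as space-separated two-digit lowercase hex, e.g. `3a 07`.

86

[0+:2] addr_hi=2 & 0x3 = 0x2; word=0x02
[2+:3] lvl=1 & 0x7 = 0x1; word=0x06
[5+:1] cnt=0 & 0x1 = 0x0; word=0x06
[6+:2] state=-2 & 0x3 = 0x2; word=0x86
word = 0x86 → little-endian bytes:
  [0]=0x86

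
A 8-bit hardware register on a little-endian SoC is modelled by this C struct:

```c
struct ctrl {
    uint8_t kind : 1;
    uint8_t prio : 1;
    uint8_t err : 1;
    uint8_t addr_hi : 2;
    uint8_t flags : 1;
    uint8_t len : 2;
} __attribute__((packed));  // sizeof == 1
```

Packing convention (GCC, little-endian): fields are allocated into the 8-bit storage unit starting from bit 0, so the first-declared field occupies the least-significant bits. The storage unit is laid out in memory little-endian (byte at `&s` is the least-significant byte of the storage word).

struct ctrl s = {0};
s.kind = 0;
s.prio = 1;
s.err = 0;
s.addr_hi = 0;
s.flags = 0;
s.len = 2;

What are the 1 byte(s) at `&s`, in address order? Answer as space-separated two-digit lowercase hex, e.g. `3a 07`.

kind (1b) val=0 bits=0x0 at bit 0: 0x00
prio (1b) val=1 bits=0x1 at bit 1: 0x02
err (1b) val=0 bits=0x0 at bit 2: 0x02
addr_hi (2b) val=0 bits=0x0 at bit 3: 0x02
flags (1b) val=0 bits=0x0 at bit 5: 0x02
len (2b) val=2 bits=0x2 at bit 6: 0x82
word = 0x82 → little-endian bytes:
  [0]=0x82

82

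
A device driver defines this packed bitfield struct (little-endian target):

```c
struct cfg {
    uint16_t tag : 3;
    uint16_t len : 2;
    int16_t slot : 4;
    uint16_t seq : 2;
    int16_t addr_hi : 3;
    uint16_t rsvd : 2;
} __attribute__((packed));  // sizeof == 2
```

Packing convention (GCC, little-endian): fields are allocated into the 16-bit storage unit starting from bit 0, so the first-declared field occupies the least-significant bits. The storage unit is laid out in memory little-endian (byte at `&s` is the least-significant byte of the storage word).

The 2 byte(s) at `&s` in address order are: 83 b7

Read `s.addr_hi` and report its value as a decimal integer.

-2

[0]=0x83 [1]=0xb7 (little-endian) → word 0xb783
tag [0+:3] = (word>>0) & 0x7 = 3
len [3+:2] = (word>>3) & 0x3 = 0
slot [5+:4] = (word>>5) & 0xf = 12
seq [9+:2] = (word>>9) & 0x3 = 3
addr_hi [11+:3] = (word>>11) & 0x7 = 6  ←
rsvd [14+:2] = (word>>14) & 0x3 = 2
addr_hi signed 3b, MSB=1: 6 - 8 = -2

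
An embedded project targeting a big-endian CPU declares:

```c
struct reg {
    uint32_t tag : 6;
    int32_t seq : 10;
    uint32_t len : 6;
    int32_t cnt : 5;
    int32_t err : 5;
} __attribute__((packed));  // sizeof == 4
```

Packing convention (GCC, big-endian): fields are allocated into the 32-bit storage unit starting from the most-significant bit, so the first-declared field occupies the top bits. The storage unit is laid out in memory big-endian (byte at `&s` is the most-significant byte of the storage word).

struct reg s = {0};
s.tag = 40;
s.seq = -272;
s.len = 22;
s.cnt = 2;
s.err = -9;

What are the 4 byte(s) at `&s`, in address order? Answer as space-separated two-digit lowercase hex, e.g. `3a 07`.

tag:6 = 40 → 0x28 << 26 → word 0xa0000000
seq:10 = -272 → 0x2f0 << 16 → word 0xa2f00000
len:6 = 22 → 0x16 << 10 → word 0xa2f05800
cnt:5 = 2 → 0x2 << 5 → word 0xa2f05840
err:5 = -9 → 0x17 << 0 → word 0xa2f05857
word = 0xa2f05857 → big-endian bytes:
  [0]=0xa2  [1]=0xf0  [2]=0x58  [3]=0x57

a2 f0 58 57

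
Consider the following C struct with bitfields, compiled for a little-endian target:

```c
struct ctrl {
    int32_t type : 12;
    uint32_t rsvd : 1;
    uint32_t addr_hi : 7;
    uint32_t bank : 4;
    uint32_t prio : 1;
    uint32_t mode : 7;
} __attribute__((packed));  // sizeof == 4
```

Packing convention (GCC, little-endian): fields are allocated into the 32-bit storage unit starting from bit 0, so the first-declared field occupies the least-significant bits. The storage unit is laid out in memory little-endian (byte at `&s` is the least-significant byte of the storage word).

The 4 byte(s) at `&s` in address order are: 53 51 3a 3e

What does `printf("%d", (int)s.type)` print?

339

[0]=0x53 [1]=0x51 [2]=0x3a [3]=0x3e (little-endian) → word 0x3e3a5153
type:12 @ bit 0 → (0x3e3a5153>>0)&0xfff = 0x153  ←
rsvd:1 @ bit 12 → (0x3e3a5153>>12)&0x1 = 0x1
addr_hi:7 @ bit 13 → (0x3e3a5153>>13)&0x7f = 0x52
bank:4 @ bit 20 → (0x3e3a5153>>20)&0xf = 0x3
prio:1 @ bit 24 → (0x3e3a5153>>24)&0x1 = 0x0
mode:7 @ bit 25 → (0x3e3a5153>>25)&0x7f = 0x1f
type signed 12b, MSB=0: value = 339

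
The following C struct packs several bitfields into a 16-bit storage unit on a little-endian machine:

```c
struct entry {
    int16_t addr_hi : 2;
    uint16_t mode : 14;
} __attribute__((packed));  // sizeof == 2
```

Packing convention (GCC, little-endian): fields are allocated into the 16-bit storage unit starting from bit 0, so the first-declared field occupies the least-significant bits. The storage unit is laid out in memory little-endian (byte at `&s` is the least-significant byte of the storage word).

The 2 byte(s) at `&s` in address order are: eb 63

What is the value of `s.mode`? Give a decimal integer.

[0]=0xeb [1]=0x63 (little-endian) → word 0x63eb
addr_hi [0+:2] = (word>>0) & 0x3 = 3
mode [2+:14] = (word>>2) & 0x3fff = 6394  ←

6394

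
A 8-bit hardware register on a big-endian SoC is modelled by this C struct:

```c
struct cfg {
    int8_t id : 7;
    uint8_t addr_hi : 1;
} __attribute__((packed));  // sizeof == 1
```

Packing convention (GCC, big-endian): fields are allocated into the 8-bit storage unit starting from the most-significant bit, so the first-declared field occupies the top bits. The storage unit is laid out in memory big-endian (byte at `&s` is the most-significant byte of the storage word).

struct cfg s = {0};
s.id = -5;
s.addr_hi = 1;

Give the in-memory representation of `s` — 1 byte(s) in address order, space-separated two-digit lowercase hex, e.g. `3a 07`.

[1+:7] id=-5 & 0x7f = 0x7b; word=0xf6
[0+:1] addr_hi=1 & 0x1 = 0x1; word=0xf7
word = 0xf7 → big-endian bytes:
  [0]=0xf7

f7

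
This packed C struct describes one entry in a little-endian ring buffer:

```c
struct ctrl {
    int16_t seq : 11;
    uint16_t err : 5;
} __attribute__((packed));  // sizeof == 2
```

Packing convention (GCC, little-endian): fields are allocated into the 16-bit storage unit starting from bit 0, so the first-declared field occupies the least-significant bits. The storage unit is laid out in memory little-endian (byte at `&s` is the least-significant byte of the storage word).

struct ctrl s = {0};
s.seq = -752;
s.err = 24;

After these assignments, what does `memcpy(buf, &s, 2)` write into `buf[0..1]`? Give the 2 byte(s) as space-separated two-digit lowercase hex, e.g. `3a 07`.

10 c5

seq:11 = -752 → 0x510 << 0 → word 0x0510
err:5 = 24 → 0x18 << 11 → word 0xc510
word = 0xc510 → little-endian bytes:
  [0]=0x10  [1]=0xc5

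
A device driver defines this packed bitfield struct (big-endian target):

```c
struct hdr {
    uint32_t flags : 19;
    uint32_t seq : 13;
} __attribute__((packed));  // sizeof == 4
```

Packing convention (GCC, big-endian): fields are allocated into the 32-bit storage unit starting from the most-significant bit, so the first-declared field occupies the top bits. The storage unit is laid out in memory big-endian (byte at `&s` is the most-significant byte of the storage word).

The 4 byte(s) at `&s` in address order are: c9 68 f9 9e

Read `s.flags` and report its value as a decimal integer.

412487

[0]=0xc9 [1]=0x68 [2]=0xf9 [3]=0x9e (big-endian) → word 0xc968f99e
flags [13+:19] = (word>>13) & 0x7ffff = 412487  ←
seq [0+:13] = (word>>0) & 0x1fff = 6558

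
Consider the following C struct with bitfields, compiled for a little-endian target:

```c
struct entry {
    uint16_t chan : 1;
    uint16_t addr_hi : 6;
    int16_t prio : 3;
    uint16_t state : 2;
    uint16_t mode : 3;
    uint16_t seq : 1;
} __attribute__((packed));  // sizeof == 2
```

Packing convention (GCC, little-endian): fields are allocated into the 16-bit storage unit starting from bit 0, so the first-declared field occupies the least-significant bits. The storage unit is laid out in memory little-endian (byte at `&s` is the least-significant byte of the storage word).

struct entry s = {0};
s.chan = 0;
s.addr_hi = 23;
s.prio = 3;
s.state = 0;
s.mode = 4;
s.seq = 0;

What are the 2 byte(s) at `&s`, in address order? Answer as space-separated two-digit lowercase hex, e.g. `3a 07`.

ae 41

chan (1b) val=0 bits=0x0 at bit 0: 0x0000
addr_hi (6b) val=23 bits=0x17 at bit 1: 0x002e
prio (3b) val=3 bits=0x3 at bit 7: 0x01ae
state (2b) val=0 bits=0x0 at bit 10: 0x01ae
mode (3b) val=4 bits=0x4 at bit 12: 0x41ae
seq (1b) val=0 bits=0x0 at bit 15: 0x41ae
word = 0x41ae → little-endian bytes:
  [0]=0xae  [1]=0x41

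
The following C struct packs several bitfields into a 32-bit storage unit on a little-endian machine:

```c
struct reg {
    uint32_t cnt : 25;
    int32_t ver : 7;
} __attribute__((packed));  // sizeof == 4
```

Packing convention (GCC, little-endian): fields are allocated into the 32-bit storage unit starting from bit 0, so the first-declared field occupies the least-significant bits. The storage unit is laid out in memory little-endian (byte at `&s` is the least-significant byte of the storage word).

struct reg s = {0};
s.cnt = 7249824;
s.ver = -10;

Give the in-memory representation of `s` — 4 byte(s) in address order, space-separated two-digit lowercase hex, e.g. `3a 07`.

a0 9f 6e ec

[0+:25] cnt=7249824 & 0x1ffffff = 0x6e9fa0; word=0x006e9fa0
[25+:7] ver=-10 & 0x7f = 0x76; word=0xec6e9fa0
word = 0xec6e9fa0 → little-endian bytes:
  [0]=0xa0  [1]=0x9f  [2]=0x6e  [3]=0xec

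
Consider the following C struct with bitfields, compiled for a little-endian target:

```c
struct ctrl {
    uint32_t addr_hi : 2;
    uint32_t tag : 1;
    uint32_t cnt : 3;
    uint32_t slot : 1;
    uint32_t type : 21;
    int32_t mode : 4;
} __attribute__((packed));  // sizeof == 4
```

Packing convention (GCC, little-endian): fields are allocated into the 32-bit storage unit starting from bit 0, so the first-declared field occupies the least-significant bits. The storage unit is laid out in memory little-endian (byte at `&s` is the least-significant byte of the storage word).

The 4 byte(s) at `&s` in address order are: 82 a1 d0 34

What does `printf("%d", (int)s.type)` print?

631107

[0]=0x82 [1]=0xa1 [2]=0xd0 [3]=0x34 (little-endian) → word 0x34d0a182
addr_hi [0+:2] = (word>>0) & 0x3 = 2
tag [2+:1] = (word>>2) & 0x1 = 0
cnt [3+:3] = (word>>3) & 0x7 = 0
slot [6+:1] = (word>>6) & 0x1 = 0
type [7+:21] = (word>>7) & 0x1fffff = 631107  ←
mode [28+:4] = (word>>28) & 0xf = 3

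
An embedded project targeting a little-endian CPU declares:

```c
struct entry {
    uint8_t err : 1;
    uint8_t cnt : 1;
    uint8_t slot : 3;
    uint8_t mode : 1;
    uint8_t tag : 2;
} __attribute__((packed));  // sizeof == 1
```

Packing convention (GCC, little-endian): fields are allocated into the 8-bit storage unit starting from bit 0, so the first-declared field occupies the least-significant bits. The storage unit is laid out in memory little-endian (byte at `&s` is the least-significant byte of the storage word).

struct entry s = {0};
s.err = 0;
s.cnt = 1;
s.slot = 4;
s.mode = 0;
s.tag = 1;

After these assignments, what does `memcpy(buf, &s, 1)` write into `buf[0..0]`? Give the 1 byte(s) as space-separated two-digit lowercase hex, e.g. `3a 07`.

[0+:1] err=0 & 0x1 = 0x0; word=0x00
[1+:1] cnt=1 & 0x1 = 0x1; word=0x02
[2+:3] slot=4 & 0x7 = 0x4; word=0x12
[5+:1] mode=0 & 0x1 = 0x0; word=0x12
[6+:2] tag=1 & 0x3 = 0x1; word=0x52
word = 0x52 → little-endian bytes:
  [0]=0x52

52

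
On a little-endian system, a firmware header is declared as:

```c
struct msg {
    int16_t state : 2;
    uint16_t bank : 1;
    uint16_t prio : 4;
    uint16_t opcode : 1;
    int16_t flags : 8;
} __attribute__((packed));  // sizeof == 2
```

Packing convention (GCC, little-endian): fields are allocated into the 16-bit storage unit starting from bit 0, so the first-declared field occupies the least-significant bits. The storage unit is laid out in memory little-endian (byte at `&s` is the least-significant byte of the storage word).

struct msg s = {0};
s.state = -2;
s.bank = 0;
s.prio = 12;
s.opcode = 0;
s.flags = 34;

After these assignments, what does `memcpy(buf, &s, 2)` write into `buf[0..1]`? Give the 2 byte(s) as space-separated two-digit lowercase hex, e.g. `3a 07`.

62 22

[0+:2] state=-2 & 0x3 = 0x2; word=0x0002
[2+:1] bank=0 & 0x1 = 0x0; word=0x0002
[3+:4] prio=12 & 0xf = 0xc; word=0x0062
[7+:1] opcode=0 & 0x1 = 0x0; word=0x0062
[8+:8] flags=34 & 0xff = 0x22; word=0x2262
word = 0x2262 → little-endian bytes:
  [0]=0x62  [1]=0x22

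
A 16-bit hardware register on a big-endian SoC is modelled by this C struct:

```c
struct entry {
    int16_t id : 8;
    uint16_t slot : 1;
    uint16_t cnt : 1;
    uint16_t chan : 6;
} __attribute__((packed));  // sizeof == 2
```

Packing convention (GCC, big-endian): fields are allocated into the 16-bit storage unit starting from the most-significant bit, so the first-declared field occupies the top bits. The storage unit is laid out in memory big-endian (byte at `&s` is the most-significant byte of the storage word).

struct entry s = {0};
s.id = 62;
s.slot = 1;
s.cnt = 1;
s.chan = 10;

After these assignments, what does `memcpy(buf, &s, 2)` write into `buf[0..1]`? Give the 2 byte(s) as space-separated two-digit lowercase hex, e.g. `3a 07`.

[8+:8] id=62 & 0xff = 0x3e; word=0x3e00
[7+:1] slot=1 & 0x1 = 0x1; word=0x3e80
[6+:1] cnt=1 & 0x1 = 0x1; word=0x3ec0
[0+:6] chan=10 & 0x3f = 0xa; word=0x3eca
word = 0x3eca → big-endian bytes:
  [0]=0x3e  [1]=0xca

3e ca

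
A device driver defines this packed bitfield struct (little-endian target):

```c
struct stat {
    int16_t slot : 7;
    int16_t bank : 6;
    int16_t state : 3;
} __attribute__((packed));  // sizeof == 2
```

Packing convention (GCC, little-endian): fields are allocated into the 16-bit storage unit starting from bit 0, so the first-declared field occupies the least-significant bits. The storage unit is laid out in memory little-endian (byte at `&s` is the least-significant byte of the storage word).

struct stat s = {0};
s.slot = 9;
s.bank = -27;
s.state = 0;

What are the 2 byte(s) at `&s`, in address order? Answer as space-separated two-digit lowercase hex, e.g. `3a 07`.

89 12

slot (7b) val=9 bits=0x9 at bit 0: 0x0009
bank (6b) val=-27 bits=0x25 at bit 7: 0x1289
state (3b) val=0 bits=0x0 at bit 13: 0x1289
word = 0x1289 → little-endian bytes:
  [0]=0x89  [1]=0x12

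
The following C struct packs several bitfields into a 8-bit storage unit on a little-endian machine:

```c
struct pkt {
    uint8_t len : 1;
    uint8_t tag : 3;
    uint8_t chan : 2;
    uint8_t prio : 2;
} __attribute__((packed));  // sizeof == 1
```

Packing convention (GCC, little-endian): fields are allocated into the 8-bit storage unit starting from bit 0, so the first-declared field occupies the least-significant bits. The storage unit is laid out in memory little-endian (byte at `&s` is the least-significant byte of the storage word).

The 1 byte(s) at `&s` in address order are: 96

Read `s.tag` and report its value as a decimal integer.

3

[0]=0x96 (little-endian) → word 0x96
len [0+:1] = (word>>0) & 0x1 = 0
tag [1+:3] = (word>>1) & 0x7 = 3  ←
chan [4+:2] = (word>>4) & 0x3 = 1
prio [6+:2] = (word>>6) & 0x3 = 2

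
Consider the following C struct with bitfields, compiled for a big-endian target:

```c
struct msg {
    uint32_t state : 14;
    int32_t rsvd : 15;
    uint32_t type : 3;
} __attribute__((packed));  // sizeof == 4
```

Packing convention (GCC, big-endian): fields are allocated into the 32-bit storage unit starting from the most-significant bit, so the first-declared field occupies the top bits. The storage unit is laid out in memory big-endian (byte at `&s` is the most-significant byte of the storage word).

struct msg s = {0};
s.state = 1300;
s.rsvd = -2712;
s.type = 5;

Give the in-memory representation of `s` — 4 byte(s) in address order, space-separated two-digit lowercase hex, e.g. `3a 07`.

[18+:14] state=1300 & 0x3fff = 0x514; word=0x14500000
[3+:15] rsvd=-2712 & 0x7fff = 0x7568; word=0x1453ab40
[0+:3] type=5 & 0x7 = 0x5; word=0x1453ab45
word = 0x1453ab45 → big-endian bytes:
  [0]=0x14  [1]=0x53  [2]=0xab  [3]=0x45

14 53 ab 45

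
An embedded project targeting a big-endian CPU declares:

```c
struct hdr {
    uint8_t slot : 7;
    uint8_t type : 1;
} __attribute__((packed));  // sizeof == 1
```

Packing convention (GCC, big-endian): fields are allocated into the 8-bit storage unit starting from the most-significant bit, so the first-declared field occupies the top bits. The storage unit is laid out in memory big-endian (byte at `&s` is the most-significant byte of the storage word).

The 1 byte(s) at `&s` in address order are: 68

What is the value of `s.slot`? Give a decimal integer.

52

[0]=0x68 (big-endian) → word 0x68
slot [1+:7] = (word>>1) & 0x7f = 52  ←
type [0+:1] = (word>>0) & 0x1 = 0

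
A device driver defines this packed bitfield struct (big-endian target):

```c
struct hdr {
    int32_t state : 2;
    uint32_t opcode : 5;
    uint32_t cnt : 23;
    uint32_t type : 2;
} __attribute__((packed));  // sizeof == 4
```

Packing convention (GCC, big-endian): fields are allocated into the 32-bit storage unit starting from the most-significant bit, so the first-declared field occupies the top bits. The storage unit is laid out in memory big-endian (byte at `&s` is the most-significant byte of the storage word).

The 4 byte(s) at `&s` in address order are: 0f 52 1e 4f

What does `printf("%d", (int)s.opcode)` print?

7

[0]=0x0f [1]=0x52 [2]=0x1e [3]=0x4f (big-endian) → word 0x0f521e4f
state [30+:2] = (word>>30) & 0x3 = 0
opcode [25+:5] = (word>>25) & 0x1f = 7  ←
cnt [2+:23] = (word>>2) & 0x7fffff = 5539731
type [0+:2] = (word>>0) & 0x3 = 3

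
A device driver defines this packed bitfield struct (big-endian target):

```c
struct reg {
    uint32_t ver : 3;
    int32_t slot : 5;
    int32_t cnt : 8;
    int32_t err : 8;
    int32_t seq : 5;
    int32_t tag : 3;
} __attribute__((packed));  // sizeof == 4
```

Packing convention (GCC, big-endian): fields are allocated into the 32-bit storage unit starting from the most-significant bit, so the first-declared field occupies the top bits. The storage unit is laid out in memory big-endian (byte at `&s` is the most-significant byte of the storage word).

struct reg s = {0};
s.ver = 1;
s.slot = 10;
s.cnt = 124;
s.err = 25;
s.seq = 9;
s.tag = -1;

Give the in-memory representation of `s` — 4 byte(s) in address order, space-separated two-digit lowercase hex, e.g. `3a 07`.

2a 7c 19 4f

ver (3b) val=1 bits=0x1 at bit 29: 0x20000000
slot (5b) val=10 bits=0xa at bit 24: 0x2a000000
cnt (8b) val=124 bits=0x7c at bit 16: 0x2a7c0000
err (8b) val=25 bits=0x19 at bit 8: 0x2a7c1900
seq (5b) val=9 bits=0x9 at bit 3: 0x2a7c1948
tag (3b) val=-1 bits=0x7 at bit 0: 0x2a7c194f
word = 0x2a7c194f → big-endian bytes:
  [0]=0x2a  [1]=0x7c  [2]=0x19  [3]=0x4f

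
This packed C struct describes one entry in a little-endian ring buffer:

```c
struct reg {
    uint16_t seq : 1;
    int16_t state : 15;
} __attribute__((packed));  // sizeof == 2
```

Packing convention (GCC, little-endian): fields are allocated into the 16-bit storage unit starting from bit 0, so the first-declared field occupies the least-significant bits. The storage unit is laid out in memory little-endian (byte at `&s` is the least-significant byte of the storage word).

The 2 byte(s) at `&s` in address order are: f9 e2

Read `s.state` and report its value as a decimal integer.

[0]=0xf9 [1]=0xe2 (little-endian) → word 0xe2f9
seq [0+:1] = (word>>0) & 0x1 = 1
state [1+:15] = (word>>1) & 0x7fff = 29052  ←
state signed 15b, MSB=1: 29052 - 32768 = -3716

-3716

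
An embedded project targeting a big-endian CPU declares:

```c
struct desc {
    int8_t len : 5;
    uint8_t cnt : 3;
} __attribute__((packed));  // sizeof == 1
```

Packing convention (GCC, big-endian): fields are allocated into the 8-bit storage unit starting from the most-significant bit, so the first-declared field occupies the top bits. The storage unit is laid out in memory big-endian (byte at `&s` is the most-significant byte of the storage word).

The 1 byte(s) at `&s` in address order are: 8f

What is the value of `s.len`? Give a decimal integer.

[0]=0x8f (big-endian) → word 0x8f
len:5 @ bit 3 → (0x8f>>3)&0x1f = 0x11  ←
cnt:3 @ bit 0 → (0x8f>>0)&0x7 = 0x7
len signed 5b, MSB=1: 17 - 32 = -15

-15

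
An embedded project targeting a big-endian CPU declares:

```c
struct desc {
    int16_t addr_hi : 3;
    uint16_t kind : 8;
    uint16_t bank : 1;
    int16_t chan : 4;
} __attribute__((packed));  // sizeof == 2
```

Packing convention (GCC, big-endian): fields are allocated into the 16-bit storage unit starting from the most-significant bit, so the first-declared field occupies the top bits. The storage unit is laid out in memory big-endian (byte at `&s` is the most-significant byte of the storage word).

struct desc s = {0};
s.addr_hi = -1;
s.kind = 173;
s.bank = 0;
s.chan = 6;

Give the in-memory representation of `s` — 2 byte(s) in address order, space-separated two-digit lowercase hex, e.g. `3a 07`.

f5 a6

addr_hi:3 = -1 → 0x7 << 13 → word 0xe000
kind:8 = 173 → 0xad << 5 → word 0xf5a0
bank:1 = 0 → 0x0 << 4 → word 0xf5a0
chan:4 = 6 → 0x6 << 0 → word 0xf5a6
word = 0xf5a6 → big-endian bytes:
  [0]=0xf5  [1]=0xa6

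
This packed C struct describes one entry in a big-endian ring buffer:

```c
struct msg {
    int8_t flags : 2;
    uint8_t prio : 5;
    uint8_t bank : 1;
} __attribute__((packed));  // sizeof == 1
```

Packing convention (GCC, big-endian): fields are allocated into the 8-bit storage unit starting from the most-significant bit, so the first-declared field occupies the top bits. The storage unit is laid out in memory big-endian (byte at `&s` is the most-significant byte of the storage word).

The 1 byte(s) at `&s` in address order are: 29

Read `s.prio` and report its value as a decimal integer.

20

[0]=0x29 (big-endian) → word 0x29
flags [6+:2] = (word>>6) & 0x3 = 0
prio [1+:5] = (word>>1) & 0x1f = 20  ←
bank [0+:1] = (word>>0) & 0x1 = 1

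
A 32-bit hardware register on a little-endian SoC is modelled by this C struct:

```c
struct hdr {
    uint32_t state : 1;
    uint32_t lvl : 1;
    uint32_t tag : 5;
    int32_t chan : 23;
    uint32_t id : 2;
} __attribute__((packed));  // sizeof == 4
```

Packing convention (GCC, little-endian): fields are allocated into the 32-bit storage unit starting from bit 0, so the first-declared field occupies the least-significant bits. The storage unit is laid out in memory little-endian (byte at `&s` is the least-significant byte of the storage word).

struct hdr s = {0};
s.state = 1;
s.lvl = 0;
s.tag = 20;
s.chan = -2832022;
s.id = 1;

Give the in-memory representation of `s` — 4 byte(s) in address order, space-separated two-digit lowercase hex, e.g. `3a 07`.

51 b5 64 6a

state (1b) val=1 bits=0x1 at bit 0: 0x00000001
lvl (1b) val=0 bits=0x0 at bit 1: 0x00000001
tag (5b) val=20 bits=0x14 at bit 2: 0x00000051
chan (23b) val=-2832022 bits=0x54c96a at bit 7: 0x2a64b551
id (2b) val=1 bits=0x1 at bit 30: 0x6a64b551
word = 0x6a64b551 → little-endian bytes:
  [0]=0x51  [1]=0xb5  [2]=0x64  [3]=0x6a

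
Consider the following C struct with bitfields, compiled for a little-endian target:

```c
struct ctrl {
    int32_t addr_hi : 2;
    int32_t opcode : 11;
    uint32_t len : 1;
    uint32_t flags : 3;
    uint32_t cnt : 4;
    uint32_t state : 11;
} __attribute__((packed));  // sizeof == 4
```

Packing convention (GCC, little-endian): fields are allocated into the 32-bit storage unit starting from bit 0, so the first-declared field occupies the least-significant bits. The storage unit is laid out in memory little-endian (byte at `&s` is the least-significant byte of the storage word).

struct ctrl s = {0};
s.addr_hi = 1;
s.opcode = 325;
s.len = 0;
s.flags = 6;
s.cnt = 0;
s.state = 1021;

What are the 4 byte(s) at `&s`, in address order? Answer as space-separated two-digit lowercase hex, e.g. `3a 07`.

15 85 a1 7f

addr_hi:2 = 1 → 0x1 << 0 → word 0x00000001
opcode:11 = 325 → 0x145 << 2 → word 0x00000515
len:1 = 0 → 0x0 << 13 → word 0x00000515
flags:3 = 6 → 0x6 << 14 → word 0x00018515
cnt:4 = 0 → 0x0 << 17 → word 0x00018515
state:11 = 1021 → 0x3fd << 21 → word 0x7fa18515
word = 0x7fa18515 → little-endian bytes:
  [0]=0x15  [1]=0x85  [2]=0xa1  [3]=0x7f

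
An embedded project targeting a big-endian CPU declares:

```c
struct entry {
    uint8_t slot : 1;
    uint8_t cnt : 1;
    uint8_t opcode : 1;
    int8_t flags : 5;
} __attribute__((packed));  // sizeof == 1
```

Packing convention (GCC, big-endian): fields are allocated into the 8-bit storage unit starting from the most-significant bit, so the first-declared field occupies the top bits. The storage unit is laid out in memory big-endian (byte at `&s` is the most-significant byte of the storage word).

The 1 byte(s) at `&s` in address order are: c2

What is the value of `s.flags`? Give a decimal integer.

[0]=0xc2 (big-endian) → word 0xc2
slot [7+:1] = (word>>7) & 0x1 = 1
cnt [6+:1] = (word>>6) & 0x1 = 1
opcode [5+:1] = (word>>5) & 0x1 = 0
flags [0+:5] = (word>>0) & 0x1f = 2  ←
flags signed 5b, MSB=0: value = 2

2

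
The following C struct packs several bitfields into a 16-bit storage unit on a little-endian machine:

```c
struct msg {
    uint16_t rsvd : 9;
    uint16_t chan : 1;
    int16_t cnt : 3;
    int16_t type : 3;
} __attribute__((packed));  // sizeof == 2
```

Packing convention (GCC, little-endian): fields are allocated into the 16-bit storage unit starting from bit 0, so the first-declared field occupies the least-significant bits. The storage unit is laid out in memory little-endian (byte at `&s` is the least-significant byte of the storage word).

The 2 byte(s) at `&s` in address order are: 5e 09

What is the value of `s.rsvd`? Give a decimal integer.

[0]=0x5e [1]=0x09 (little-endian) → word 0x095e
rsvd [0+:9] = (word>>0) & 0x1ff = 350  ←
chan [9+:1] = (word>>9) & 0x1 = 0
cnt [10+:3] = (word>>10) & 0x7 = 2
type [13+:3] = (word>>13) & 0x7 = 0

350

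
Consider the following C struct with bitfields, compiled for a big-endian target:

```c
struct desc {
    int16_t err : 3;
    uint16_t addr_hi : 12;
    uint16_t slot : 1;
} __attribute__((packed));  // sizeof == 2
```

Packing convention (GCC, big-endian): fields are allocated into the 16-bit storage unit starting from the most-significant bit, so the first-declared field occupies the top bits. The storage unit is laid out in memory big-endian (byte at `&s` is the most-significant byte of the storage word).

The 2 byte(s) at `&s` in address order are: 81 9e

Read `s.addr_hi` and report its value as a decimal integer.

207

[0]=0x81 [1]=0x9e (big-endian) → word 0x819e
err:3 @ bit 13 → (0x819e>>13)&0x7 = 0x4
addr_hi:12 @ bit 1 → (0x819e>>1)&0xfff = 0xcf  ←
slot:1 @ bit 0 → (0x819e>>0)&0x1 = 0x0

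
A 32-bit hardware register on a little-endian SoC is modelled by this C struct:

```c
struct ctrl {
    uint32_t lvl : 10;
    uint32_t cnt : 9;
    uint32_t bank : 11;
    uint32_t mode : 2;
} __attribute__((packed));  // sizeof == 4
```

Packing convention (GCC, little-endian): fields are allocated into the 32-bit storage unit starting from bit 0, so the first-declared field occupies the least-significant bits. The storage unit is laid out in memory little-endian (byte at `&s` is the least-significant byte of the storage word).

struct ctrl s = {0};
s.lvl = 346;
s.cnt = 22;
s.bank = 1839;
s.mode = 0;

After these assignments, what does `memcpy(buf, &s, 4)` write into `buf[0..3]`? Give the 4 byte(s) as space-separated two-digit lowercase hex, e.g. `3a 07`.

5a 59 78 39

lvl (10b) val=346 bits=0x15a at bit 0: 0x0000015a
cnt (9b) val=22 bits=0x16 at bit 10: 0x0000595a
bank (11b) val=1839 bits=0x72f at bit 19: 0x3978595a
mode (2b) val=0 bits=0x0 at bit 30: 0x3978595a
word = 0x3978595a → little-endian bytes:
  [0]=0x5a  [1]=0x59  [2]=0x78  [3]=0x39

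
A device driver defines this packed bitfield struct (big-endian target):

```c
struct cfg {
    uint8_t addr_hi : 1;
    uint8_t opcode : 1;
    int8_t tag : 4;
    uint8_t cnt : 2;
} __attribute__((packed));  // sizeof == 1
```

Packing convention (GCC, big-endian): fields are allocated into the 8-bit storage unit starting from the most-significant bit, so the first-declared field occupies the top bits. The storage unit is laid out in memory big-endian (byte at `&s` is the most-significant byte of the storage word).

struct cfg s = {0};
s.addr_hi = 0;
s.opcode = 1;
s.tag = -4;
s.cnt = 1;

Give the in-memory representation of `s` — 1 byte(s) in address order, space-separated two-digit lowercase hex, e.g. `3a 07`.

71

addr_hi (1b) val=0 bits=0x0 at bit 7: 0x00
opcode (1b) val=1 bits=0x1 at bit 6: 0x40
tag (4b) val=-4 bits=0xc at bit 2: 0x70
cnt (2b) val=1 bits=0x1 at bit 0: 0x71
word = 0x71 → big-endian bytes:
  [0]=0x71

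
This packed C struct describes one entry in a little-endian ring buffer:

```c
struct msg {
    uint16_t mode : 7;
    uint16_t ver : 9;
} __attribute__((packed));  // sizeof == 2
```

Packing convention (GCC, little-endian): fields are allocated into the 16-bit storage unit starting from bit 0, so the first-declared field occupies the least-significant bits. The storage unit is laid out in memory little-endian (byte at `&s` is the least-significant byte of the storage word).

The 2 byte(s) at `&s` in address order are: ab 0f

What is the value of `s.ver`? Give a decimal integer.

31

[0]=0xab [1]=0x0f (little-endian) → word 0x0fab
mode:7 @ bit 0 → (0x0fab>>0)&0x7f = 0x2b
ver:9 @ bit 7 → (0x0fab>>7)&0x1ff = 0x1f  ←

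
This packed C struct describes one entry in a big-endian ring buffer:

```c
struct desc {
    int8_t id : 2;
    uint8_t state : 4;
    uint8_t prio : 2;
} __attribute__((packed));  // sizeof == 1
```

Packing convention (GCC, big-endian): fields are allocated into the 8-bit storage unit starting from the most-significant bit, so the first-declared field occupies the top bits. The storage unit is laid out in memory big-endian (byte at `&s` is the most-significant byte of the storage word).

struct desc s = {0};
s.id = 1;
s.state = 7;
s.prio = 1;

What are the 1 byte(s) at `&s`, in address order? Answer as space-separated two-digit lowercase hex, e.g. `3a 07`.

id (2b) val=1 bits=0x1 at bit 6: 0x40
state (4b) val=7 bits=0x7 at bit 2: 0x5c
prio (2b) val=1 bits=0x1 at bit 0: 0x5d
word = 0x5d → big-endian bytes:
  [0]=0x5d

5d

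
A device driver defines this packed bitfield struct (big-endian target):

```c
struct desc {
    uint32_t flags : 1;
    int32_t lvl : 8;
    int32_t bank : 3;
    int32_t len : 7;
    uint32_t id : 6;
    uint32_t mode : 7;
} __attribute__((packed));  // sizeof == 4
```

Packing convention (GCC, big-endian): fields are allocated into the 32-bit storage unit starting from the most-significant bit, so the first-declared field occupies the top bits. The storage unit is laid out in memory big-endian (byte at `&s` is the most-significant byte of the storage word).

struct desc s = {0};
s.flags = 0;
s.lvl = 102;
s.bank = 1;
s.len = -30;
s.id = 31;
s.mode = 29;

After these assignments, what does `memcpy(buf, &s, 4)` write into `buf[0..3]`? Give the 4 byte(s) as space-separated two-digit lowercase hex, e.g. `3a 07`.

33 1c 4f 9d

[31+:1] flags=0 & 0x1 = 0x0; word=0x00000000
[23+:8] lvl=102 & 0xff = 0x66; word=0x33000000
[20+:3] bank=1 & 0x7 = 0x1; word=0x33100000
[13+:7] len=-30 & 0x7f = 0x62; word=0x331c4000
[7+:6] id=31 & 0x3f = 0x1f; word=0x331c4f80
[0+:7] mode=29 & 0x7f = 0x1d; word=0x331c4f9d
word = 0x331c4f9d → big-endian bytes:
  [0]=0x33  [1]=0x1c  [2]=0x4f  [3]=0x9d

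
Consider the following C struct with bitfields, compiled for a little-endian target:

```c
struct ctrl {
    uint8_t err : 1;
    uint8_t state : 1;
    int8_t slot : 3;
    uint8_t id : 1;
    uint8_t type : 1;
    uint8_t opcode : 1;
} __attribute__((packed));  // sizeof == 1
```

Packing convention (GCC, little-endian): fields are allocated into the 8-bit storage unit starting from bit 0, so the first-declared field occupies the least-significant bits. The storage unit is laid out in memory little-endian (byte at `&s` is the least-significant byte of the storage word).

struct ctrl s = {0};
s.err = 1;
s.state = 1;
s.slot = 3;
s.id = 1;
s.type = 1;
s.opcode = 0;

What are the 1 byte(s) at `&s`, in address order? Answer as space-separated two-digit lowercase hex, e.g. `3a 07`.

6f

err (1b) val=1 bits=0x1 at bit 0: 0x01
state (1b) val=1 bits=0x1 at bit 1: 0x03
slot (3b) val=3 bits=0x3 at bit 2: 0x0f
id (1b) val=1 bits=0x1 at bit 5: 0x2f
type (1b) val=1 bits=0x1 at bit 6: 0x6f
opcode (1b) val=0 bits=0x0 at bit 7: 0x6f
word = 0x6f → little-endian bytes:
  [0]=0x6f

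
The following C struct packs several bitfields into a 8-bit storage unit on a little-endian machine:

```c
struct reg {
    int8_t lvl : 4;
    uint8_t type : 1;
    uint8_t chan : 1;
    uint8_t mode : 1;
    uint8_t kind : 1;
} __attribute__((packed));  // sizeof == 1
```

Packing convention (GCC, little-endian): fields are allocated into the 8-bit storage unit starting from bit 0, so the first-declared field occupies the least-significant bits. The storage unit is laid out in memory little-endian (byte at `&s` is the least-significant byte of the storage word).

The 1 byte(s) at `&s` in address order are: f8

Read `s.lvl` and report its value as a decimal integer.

-8

[0]=0xf8 (little-endian) → word 0xf8
lvl [0+:4] = (word>>0) & 0xf = 8  ←
type [4+:1] = (word>>4) & 0x1 = 1
chan [5+:1] = (word>>5) & 0x1 = 1
mode [6+:1] = (word>>6) & 0x1 = 1
kind [7+:1] = (word>>7) & 0x1 = 1
lvl signed 4b, MSB=1: 8 - 16 = -8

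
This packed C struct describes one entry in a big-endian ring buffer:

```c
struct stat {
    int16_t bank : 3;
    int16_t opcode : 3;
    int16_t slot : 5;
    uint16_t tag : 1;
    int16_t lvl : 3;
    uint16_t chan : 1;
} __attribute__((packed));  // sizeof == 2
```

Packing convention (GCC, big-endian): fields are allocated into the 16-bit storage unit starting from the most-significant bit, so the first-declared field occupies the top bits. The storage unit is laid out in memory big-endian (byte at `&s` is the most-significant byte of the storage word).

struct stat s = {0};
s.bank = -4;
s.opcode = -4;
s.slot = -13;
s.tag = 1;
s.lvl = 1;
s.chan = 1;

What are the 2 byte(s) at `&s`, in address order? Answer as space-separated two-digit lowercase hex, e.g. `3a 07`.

bank (3b) val=-4 bits=0x4 at bit 13: 0x8000
opcode (3b) val=-4 bits=0x4 at bit 10: 0x9000
slot (5b) val=-13 bits=0x13 at bit 5: 0x9260
tag (1b) val=1 bits=0x1 at bit 4: 0x9270
lvl (3b) val=1 bits=0x1 at bit 1: 0x9272
chan (1b) val=1 bits=0x1 at bit 0: 0x9273
word = 0x9273 → big-endian bytes:
  [0]=0x92  [1]=0x73

92 73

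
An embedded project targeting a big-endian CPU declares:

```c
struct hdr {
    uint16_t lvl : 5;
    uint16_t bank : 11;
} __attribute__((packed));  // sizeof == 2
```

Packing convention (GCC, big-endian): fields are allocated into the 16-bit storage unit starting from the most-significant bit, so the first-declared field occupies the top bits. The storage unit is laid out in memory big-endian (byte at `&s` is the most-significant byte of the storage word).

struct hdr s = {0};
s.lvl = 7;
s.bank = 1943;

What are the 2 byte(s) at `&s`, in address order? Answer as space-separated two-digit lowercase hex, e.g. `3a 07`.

3f 97

lvl:5 = 7 → 0x7 << 11 → word 0x3800
bank:11 = 1943 → 0x797 << 0 → word 0x3f97
word = 0x3f97 → big-endian bytes:
  [0]=0x3f  [1]=0x97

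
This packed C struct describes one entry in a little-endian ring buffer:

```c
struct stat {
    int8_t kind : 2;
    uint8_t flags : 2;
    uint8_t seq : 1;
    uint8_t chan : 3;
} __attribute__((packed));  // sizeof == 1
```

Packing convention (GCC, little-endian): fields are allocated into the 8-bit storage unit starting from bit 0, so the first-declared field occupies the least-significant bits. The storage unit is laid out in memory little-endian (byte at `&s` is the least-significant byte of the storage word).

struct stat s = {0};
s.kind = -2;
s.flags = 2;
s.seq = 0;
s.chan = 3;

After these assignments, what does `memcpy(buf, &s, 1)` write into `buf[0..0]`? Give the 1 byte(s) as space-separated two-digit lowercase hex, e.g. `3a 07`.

6a

kind:2 = -2 → 0x2 << 0 → word 0x02
flags:2 = 2 → 0x2 << 2 → word 0x0a
seq:1 = 0 → 0x0 << 4 → word 0x0a
chan:3 = 3 → 0x3 << 5 → word 0x6a
word = 0x6a → little-endian bytes:
  [0]=0x6a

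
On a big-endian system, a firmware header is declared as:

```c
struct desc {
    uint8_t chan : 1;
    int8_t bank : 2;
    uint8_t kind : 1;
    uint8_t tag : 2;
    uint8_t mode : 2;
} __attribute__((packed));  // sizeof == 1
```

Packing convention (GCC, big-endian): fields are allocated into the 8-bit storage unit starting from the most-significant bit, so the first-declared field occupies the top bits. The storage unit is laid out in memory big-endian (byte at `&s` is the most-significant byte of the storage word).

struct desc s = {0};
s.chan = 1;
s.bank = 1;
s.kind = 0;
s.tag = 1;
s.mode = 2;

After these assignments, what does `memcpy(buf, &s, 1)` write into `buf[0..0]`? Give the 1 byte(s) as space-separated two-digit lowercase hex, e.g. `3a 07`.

a6

chan (1b) val=1 bits=0x1 at bit 7: 0x80
bank (2b) val=1 bits=0x1 at bit 5: 0xa0
kind (1b) val=0 bits=0x0 at bit 4: 0xa0
tag (2b) val=1 bits=0x1 at bit 2: 0xa4
mode (2b) val=2 bits=0x2 at bit 0: 0xa6
word = 0xa6 → big-endian bytes:
  [0]=0xa6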